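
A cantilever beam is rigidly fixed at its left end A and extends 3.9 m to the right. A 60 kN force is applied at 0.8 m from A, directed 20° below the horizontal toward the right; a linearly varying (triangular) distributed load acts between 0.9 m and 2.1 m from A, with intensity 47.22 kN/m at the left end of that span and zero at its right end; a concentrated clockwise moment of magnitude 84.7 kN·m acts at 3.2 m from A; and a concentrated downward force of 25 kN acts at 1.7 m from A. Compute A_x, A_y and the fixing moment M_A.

A_x = -56.38 kN, A_y = 73.85 kN, M_A = 180.4 kN·m

Resultant of the triangular load: ½ × 47.22 × 1.2 = 28.332 kN, acting at 1.3 m from A (one-third of the span from the peak).
ΣF_x = 0: A_x + 60·cos20° = 0 → A_x = -56.38 kN.
ΣF_y = 0: A_y − 60·sin20° − ½·47.22·1.2 − 25 = 0 → A_y = 73.85 kN.
ΣM about A: M_A − 60·sin20°·0.8 − (½·47.22·1.2)·1.3 − 84.7 − 25·1.7 = 0 → M_A = 180.4 kN·m.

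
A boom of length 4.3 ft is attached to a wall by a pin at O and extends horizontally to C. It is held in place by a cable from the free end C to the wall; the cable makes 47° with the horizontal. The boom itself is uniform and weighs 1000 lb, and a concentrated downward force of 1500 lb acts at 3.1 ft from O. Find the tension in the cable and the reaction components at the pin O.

ΣM about O: T·sin47°·4.3 − 1000·2.15 − 1500·3.1 = 0 → T = 6800/(4.3·0.731354) = 2162.28 ≈ 2162 lb.
ΣF_x = 0: O_x − T·cos47° = 0 → O_x = 2162.28 × 0.681998 = 1475 lb.
ΣF_y = 0: O_y + T·sin47° − 1000 − 1500 = 0 → O_y = 2500 − 2162.28 × 0.731354 = 918.6 lb.

T = 2162 lb, O_x = 1475 lb, O_y = 918.6 lb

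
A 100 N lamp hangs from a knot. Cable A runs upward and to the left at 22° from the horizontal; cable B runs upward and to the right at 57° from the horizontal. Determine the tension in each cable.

T_A = 55.48 N, T_B = 94.45 N

ΣF_x = 0: −T_A·cos22° + T_B·cos57° = 0 → T_B = 1.70238·T_A.
ΣF_y = 0: T_A·sin22° + T_B·sin57° = 100.
Substitute: T_A·(0.374607 + 1.70238·0.838671) = 100 → T_A = 55.4833 ≈ 55.48 N.
Then T_B = 1.70238 × 55.4833 = 94.45 N.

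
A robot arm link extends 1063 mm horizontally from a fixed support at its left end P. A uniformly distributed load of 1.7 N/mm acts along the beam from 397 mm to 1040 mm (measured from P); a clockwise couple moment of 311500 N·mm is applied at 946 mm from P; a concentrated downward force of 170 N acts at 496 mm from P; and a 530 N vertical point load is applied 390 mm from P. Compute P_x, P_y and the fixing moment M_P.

P_x = 0, P_y = 1793 N, M_P = 1388000 N·mm

Resultant of the distributed load: 1.7 × 643 = 1093.1 N at 718.5 mm from P.
ΣF_x = 0: P_x = 0.
ΣF_y = 0: P_y − 1.7·643 − 170 − 530 = 0 → P_y = 1793 N.
ΣM about P: M_P − (1.7·643)·718.5 − 311500 − 170·496 − 530·390 = 0 → M_P = 1388000 N·mm.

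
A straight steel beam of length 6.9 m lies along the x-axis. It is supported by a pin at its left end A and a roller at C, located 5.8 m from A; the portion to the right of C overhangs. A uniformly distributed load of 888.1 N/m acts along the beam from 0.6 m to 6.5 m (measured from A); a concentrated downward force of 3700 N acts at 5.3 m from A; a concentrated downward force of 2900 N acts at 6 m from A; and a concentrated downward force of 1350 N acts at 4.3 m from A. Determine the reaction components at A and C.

A_x = 0, A_y = 2601 N, C_y = 10590 N

Resultant of the distributed load: 888.1 × 5.9 = 5239.79 N at 3.55 m from A.
ΣM about A: C_y·5.8 − (888.1·5.9)·3.55 − 3700·5.3 − 2900·6 − 1350·4.3 = 0 → C_y = 61416.2545/5.8 = 10589 ≈ 10590 N.
ΣF_y = 0: A_y + 10589 − 888.1·5.9 − 3700 − 2900 − 1350 = 0 → A_y = 2601 N.
ΣF_x = 0: no horizontal applied forces, so A_x = 0.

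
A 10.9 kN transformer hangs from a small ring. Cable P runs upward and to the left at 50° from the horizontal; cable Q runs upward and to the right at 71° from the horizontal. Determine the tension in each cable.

ΣF_x = 0: −T_P·cos50° + T_Q·cos71° = 0 → T_Q = 1.97436·T_P.
ΣF_y = 0: T_P·sin50° + T_Q·sin71° = 10.9.
Substitute: T_P·(0.766044 + 1.97436·0.945519) = 10.9 → T_P = 4.14002 ≈ 4.140 kN.
Then T_Q = 1.97436 × 4.14002 = 8.174 kN.

T_P = 4.140 kN, T_Q = 8.174 kN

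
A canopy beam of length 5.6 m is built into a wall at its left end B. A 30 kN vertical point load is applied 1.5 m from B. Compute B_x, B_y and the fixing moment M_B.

ΣF_x = 0: B_x = 0.
ΣF_y = 0: B_y − 30 = 0 → B_y = 30.00 kN.
ΣM about B: M_B − 30·1.5 = 0 → M_B = 45.00 kN·m.

B_x = 0, B_y = 30.00 kN, M_B = 45.00 kN·m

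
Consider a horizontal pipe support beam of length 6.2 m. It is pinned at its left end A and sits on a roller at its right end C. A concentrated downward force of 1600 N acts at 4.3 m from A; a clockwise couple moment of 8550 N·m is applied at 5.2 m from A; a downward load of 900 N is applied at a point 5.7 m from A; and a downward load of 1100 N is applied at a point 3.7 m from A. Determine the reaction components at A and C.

ΣM about A: C_y·6.2 − 1600·4.3 − 8550 − 900·5.7 − 1100·3.7 = 0 → C_y = 24630/6.2 = 3972.58 ≈ 3973 N.
ΣF_y = 0: A_y + 3972.58 − 1600 − 900 − 1100 = 0 → A_y = -372.6 N.
ΣF_x = 0: no horizontal applied forces, so A_x = 0.

A_x = 0, A_y = -372.6 N, C_y = 3973 N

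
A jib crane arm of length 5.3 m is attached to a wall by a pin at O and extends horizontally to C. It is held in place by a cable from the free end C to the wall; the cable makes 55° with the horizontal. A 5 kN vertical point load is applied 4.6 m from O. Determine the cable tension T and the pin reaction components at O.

T = 5.298 kN, O_x = 3.039 kN, O_y = 0.6604 kN

ΣM about O: T·sin55°·5.3 − 5·4.6 = 0 → T = 23/(5.3·0.819152) = 5.2977 ≈ 5.298 kN.
ΣF_x = 0: O_x − T·cos55° = 0 → O_x = 5.2977 × 0.573576 = 3.039 kN.
ΣF_y = 0: O_y + T·sin55° − 5 = 0 → O_y = 5 − 5.2977 × 0.819152 = 0.6604 kN.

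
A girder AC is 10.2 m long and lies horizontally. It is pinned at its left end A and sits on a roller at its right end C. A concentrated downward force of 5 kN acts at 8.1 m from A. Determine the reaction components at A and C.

A_x = 0, A_y = 1.029 kN, C_y = 3.971 kN

Moments about A: C_y·10.2 − 5·8.1 = 0 → C_y = 40.5/10.2 = 3.97059 ≈ 3.971 kN.
ΣF_y = 0: A_y + 3.97059 − 5 = 0 → A_y = 1.029 kN.
ΣF_x = 0: no horizontal applied forces, so A_x = 0.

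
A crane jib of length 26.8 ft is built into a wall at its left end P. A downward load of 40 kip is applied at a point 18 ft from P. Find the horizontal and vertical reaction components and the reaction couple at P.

P_x = 0, P_y = 40.00 kip, M_P = 720.0 kip·ft

ΣF_x = 0: P_x = 0.
ΣF_y = 0: P_y − 40 = 0 → P_y = 40.00 kip.
ΣM about P: M_P − 40·18 = 0 → M_P = 720.0 kip·ft.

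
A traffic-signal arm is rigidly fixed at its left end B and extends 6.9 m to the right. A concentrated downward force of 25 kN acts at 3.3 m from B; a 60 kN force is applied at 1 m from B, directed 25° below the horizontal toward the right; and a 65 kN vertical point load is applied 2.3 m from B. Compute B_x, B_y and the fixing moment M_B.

B_x = -54.38 kN, B_y = 115.4 kN, M_B = 257.4 kN·m

ΣF_x = 0: B_x + 60·cos25° = 0 → B_x = -54.38 kN.
ΣF_y = 0: B_y − 25 − 60·sin25° − 65 = 0 → B_y = 115.4 kN.
ΣM about B: M_B − 25·3.3 − 60·sin25°·1 − 65·2.3 = 0 → M_B = 257.4 kN·m.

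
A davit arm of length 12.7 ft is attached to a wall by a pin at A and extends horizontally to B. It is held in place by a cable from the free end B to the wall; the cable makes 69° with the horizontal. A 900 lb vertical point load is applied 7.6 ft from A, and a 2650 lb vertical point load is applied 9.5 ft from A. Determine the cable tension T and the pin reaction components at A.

T = 2700 lb, A_x = 967.7 lb, A_y = 1029 lb

ΣM about A: T·sin69°·12.7 − 900·7.6 − 2650·9.5 = 0 → T = 32015/(12.7·0.93358) = 2700.21 ≈ 2700 lb.
ΣF_x = 0: A_x − T·cos69° = 0 → A_x = 2700.21 × 0.358368 = 967.7 lb.
ΣF_y = 0: A_y + T·sin69° − 900 − 2650 = 0 → A_y = 3550 − 2700.21 × 0.93358 = 1029 lb.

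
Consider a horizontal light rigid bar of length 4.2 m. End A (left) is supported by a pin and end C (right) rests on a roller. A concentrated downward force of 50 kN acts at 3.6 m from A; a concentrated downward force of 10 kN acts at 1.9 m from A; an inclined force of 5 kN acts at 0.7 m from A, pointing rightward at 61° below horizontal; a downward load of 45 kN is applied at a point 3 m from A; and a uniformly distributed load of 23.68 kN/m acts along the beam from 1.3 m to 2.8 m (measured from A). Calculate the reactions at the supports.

Resultant of the distributed load: 23.68 × 1.5 = 35.52 kN at 2.05 m from A.
Taking moments about A: C_y·4.2 − 50·3.6 − 10·1.9 − 5·sin61°·0.7 − 45·3 − (23.68·1.5)·2.05 = 0 → C_y = 409.877/4.2 = 97.5898 ≈ 97.59 kN.
ΣF_y = 0: A_y + 97.5898 − 50 − 10 − 5·sin61° − 45 − 23.68·1.5 = 0 → A_y = 47.30 kN.
ΣF_x = 0: A_x + 5·cos61° = 0 → A_x = -2.424 kN.

A_x = -2.424 kN, A_y = 47.30 kN, C_y = 97.59 kN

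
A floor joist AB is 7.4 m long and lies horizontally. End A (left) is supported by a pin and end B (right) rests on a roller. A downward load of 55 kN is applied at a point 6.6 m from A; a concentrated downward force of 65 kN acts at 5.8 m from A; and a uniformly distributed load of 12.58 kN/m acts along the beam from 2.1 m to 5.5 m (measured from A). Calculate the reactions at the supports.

A_x = 0, A_y = 40.81 kN, B_y = 122.0 kN

Resultant of the distributed load: 12.58 × 3.4 = 42.772 kN at 3.8 m from A.
Taking moments about A: B_y·7.4 − 55·6.6 − 65·5.8 − (12.58·3.4)·3.8 = 0 → B_y = 902.5336/7.4 = 121.964 ≈ 122.0 kN.
ΣF_y = 0: A_y + 121.964 − 55 − 65 − 12.58·3.4 = 0 → A_y = 40.81 kN.
ΣF_x = 0: no horizontal applied forces, so A_x = 0.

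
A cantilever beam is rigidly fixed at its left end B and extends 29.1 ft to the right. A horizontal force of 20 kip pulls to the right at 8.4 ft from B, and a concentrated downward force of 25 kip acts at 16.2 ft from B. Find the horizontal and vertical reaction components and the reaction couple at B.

ΣF_x = 0: B_x + 20 = 0 → B_x = -20.00 kip.
ΣF_y = 0: B_y − 25 = 0 → B_y = 25.00 kip.
ΣM about B: M_B − 25·16.2 = 0 → M_B = 405.0 kip·ft.

B_x = -20.00 kip, B_y = 25.00 kip, M_B = 405.0 kip·ft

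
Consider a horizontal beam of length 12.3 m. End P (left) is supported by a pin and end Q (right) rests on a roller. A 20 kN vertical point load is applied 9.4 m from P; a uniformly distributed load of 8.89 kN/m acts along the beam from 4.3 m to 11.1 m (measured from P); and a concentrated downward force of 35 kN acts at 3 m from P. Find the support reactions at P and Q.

P_x = 0, P_y = 53.79 kN, Q_y = 61.67 kN

Resultant of the distributed load: 8.89 × 6.8 = 60.452 kN at 7.7 m from P.
Taking moments about P: Q_y·12.3 − 20·9.4 − (8.89·6.8)·7.7 − 35·3 = 0 → Q_y = 758.4804/12.3 = 61.6651 ≈ 61.67 kN.
ΣF_y = 0: P_y + 61.6651 − 20 − 8.89·6.8 − 35 = 0 → P_y = 53.79 kN.
ΣF_x = 0: no horizontal applied forces, so P_x = 0.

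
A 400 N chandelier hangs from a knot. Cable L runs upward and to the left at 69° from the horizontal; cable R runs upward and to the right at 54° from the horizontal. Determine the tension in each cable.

ΣF_x = 0: −T_L·cos69° + T_R·cos54° = 0 → T_R = 0.609692·T_L.
ΣF_y = 0: T_L·sin69° + T_R·sin54° = 400.
Substitute: T_L·(0.93358 + 0.609692·0.809017) = 400 → T_L = 280.342 ≈ 280.3 N.
Then T_R = 0.609692 × 280.342 = 170.9 N.

T_L = 280.3 N, T_R = 170.9 N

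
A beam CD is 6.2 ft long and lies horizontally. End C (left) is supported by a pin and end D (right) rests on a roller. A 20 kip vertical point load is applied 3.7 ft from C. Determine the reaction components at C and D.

Moments about C: D_y·6.2 − 20·3.7 = 0 → D_y = 74/6.2 = 11.9355 ≈ 11.94 kip.
ΣF_y = 0: C_y + 11.9355 − 20 = 0 → C_y = 8.065 kip.
ΣF_x = 0: no horizontal applied forces, so C_x = 0.

C_x = 0, C_y = 8.065 kip, D_y = 11.94 kip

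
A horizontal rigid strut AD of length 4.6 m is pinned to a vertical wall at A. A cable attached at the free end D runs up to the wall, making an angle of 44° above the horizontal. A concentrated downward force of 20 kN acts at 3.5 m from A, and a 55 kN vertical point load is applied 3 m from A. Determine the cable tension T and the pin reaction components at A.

ΣM about A: T·sin44°·4.6 − 20·3.5 − 55·3 = 0 → T = 235/(4.6·0.694658) = 73.5426 ≈ 73.54 kN.
ΣF_x = 0: A_x − T·cos44° = 0 → A_x = 73.5426 × 0.71934 = 52.90 kN.
ΣF_y = 0: A_y + T·sin44° − 20 − 55 = 0 → A_y = 75 − 73.5426 × 0.694658 = 23.91 kN.

T = 73.54 kN, A_x = 52.90 kN, A_y = 23.91 kN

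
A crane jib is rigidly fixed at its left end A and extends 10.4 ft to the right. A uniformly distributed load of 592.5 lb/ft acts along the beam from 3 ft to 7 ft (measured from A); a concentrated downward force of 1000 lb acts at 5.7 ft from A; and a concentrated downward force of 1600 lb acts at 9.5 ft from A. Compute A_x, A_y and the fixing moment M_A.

Resultant of the distributed load: 592.5 × 4 = 2370 lb at 5 ft from A.
ΣF_x = 0: A_x = 0.
ΣF_y = 0: A_y − 592.5·4 − 1000 − 1600 = 0 → A_y = 4970 lb.
ΣM about A: M_A − (592.5·4)·5 − 1000·5.7 − 1600·9.5 = 0 → M_A = 32750 lb·ft.

A_x = 0, A_y = 4970 lb, M_A = 32750 lb·ft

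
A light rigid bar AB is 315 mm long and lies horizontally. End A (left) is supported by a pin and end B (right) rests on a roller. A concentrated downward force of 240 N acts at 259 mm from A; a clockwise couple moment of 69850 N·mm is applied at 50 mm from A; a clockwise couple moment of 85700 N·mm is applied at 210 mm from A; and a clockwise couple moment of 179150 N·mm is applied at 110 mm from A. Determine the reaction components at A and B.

ΣM about A: B_y·315 − 240·259 − 69850 − 85700 − 179150 = 0 → B_y = 396860/315 = 1259.87 ≈ 1260 N.
ΣF_y = 0: A_y + 1259.87 − 240 = 0 → A_y = -1020 N.
ΣF_x = 0: no horizontal applied forces, so A_x = 0.

A_x = 0, A_y = -1020 N, B_y = 1260 N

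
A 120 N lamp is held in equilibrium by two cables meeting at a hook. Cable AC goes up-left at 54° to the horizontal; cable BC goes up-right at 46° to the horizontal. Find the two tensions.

ΣF_x = 0: −T_AC·cos54° + T_BC·cos46° = 0 → T_BC = 0.84615·T_AC.
ΣF_y = 0: T_AC·sin54° + T_BC·sin46° = 120.
Substitute: T_AC·(0.809017 + 0.84615·0.71934) = 120 → T_AC = 84.6449 ≈ 84.64 N.
Then T_BC = 0.84615 × 84.6449 = 71.62 N.

T_AC = 84.64 N, T_BC = 71.62 N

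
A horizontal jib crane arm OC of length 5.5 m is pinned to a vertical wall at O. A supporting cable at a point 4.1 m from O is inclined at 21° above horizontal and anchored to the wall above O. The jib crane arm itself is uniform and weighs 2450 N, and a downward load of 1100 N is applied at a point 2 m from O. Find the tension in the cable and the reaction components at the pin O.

T = 6083 N, O_x = 5679 N, O_y = 1370 N

ΣM about O: T·sin21°·4.1 − 2450·2.75 − 1100·2 = 0 → T = 8937.5/(4.1·0.358368) = 6082.79 ≈ 6083 N.
ΣF_x = 0: O_x − T·cos21° = 0 → O_x = 6082.79 × 0.93358 = 5679 N.
ΣF_y = 0: O_y + T·sin21° − 2450 − 1100 = 0 → O_y = 3550 − 6082.79 × 0.358368 = 1370 N.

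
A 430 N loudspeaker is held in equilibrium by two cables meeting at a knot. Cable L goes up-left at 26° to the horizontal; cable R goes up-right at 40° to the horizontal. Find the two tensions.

T_L = 360.6 N, T_R = 423.1 N

ΣF_x = 0: −T_L·cos26° + T_R·cos40° = 0 → T_R = 1.17329·T_L.
ΣF_y = 0: T_L·sin26° + T_R·sin40° = 430.
Substitute: T_L·(0.438371 + 1.17329·0.642788) = 430 → T_L = 360.573 ≈ 360.6 N.
Then T_R = 1.17329 × 360.573 = 423.1 N.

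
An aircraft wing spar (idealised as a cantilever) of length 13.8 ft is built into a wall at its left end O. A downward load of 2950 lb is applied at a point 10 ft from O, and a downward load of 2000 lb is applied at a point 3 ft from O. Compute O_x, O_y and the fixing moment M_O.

O_x = 0, O_y = 4950 lb, M_O = 35500 lb·ft

ΣF_x = 0: O_x = 0.
ΣF_y = 0: O_y − 2950 − 2000 = 0 → O_y = 4950 lb.
ΣM about O: M_O − 2950·10 − 2000·3 = 0 → M_O = 35500 lb·ft.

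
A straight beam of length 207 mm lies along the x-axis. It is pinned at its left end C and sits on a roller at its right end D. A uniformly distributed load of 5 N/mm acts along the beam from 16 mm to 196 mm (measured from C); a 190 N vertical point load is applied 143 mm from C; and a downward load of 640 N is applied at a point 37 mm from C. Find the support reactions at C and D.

Resultant of the distributed load: 5 × 180 = 900 N at 106 mm from C.
Moments about C: D_y·207 − (5·180)·106 − 190·143 − 640·37 = 0 → D_y = 146250/207 = 706.522 ≈ 706.5 N.
ΣF_y = 0: C_y + 706.522 − 5·180 − 190 − 640 = 0 → C_y = 1023 N.
ΣF_x = 0: no horizontal applied forces, so C_x = 0.

C_x = 0, C_y = 1023 N, D_y = 706.5 N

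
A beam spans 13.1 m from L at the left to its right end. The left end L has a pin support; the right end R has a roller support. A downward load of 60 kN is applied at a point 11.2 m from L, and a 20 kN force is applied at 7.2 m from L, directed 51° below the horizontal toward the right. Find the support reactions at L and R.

ΣM about L: R_y·13.1 − 60·11.2 − 20·sin51°·7.2 = 0 → R_y = 783.909/13.1 = 59.8404 ≈ 59.84 kN.
ΣF_y = 0: L_y + 59.8404 − 60 − 20·sin51° = 0 → L_y = 15.70 kN.
ΣF_x = 0: L_x + 20·cos51° = 0 → L_x = -12.59 kN.

L_x = -12.59 kN, L_y = 15.70 kN, R_y = 59.84 kN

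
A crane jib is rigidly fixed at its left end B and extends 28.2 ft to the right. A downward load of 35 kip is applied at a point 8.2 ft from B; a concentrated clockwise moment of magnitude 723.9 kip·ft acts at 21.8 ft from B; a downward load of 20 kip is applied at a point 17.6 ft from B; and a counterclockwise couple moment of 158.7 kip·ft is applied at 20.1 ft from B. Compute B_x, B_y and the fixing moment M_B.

ΣF_x = 0: B_x = 0.
ΣF_y = 0: B_y − 35 − 20 = 0 → B_y = 55.00 kip.
ΣM about B: M_B − 35·8.2 − 723.9 − 20·17.6 + 158.7 = 0 → M_B = 1204 kip·ft.

B_x = 0, B_y = 55.00 kip, M_B = 1204 kip·ft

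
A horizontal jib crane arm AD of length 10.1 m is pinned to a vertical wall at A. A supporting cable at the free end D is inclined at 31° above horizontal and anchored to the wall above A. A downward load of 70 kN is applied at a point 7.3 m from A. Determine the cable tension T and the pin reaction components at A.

ΣM about A: T·sin31°·10.1 − 70·7.3 = 0 → T = 511/(10.1·0.515038) = 98.2336 ≈ 98.23 kN.
ΣF_x = 0: A_x − T·cos31° = 0 → A_x = 98.2336 × 0.857167 = 84.20 kN.
ΣF_y = 0: A_y + T·sin31° − 70 = 0 → A_y = 70 − 98.2336 × 0.515038 = 19.41 kN.

T = 98.23 kN, A_x = 84.20 kN, A_y = 19.41 kN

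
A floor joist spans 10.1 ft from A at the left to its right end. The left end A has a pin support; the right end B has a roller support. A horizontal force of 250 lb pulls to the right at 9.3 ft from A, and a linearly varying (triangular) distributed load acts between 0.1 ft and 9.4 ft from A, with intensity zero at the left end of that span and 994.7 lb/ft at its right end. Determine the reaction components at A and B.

Resultant of the triangular load: ½ × 994.7 × 9.3 = 4625.355 lb, acting at 6.3 ft from A (one-third of the span from the peak).
Moments about A: B_y·10.1 − (½·994.7·9.3)·6.3 = 0 → B_y = 29139.7365/10.1 = 2885.12 ≈ 2885 lb.
ΣF_y = 0: A_y + 2885.12 − ½·994.7·9.3 = 0 → A_y = 1740 lb.
ΣF_x = 0: A_x + 250 = 0 → A_x = -250.0 lb.

A_x = -250.0 lb, A_y = 1740 lb, B_y = 2885 lb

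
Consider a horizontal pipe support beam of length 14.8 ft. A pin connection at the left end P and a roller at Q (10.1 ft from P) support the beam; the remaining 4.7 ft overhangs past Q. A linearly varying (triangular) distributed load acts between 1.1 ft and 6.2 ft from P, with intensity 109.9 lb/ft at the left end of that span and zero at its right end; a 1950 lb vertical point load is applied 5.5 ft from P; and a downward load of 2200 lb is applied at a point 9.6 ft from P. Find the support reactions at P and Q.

Resultant of the triangular load: ½ × 109.9 × 5.1 = 280.245 lb, acting at 2.8 ft from P (one-third of the span from the peak).
ΣM about P: Q_y·10.1 − (½·109.9·5.1)·2.8 − 1950·5.5 − 2200·9.6 = 0 → Q_y = 32629.686/10.1 = 3230.66 ≈ 3231 lb.
ΣF_y = 0: P_y + 3230.66 − ½·109.9·5.1 − 1950 − 2200 = 0 → P_y = 1200 lb.
ΣF_x = 0: no horizontal applied forces, so P_x = 0.

P_x = 0, P_y = 1200 lb, Q_y = 3231 lb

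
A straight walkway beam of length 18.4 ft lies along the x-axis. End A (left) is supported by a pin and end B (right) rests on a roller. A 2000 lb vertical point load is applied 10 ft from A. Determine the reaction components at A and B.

A_x = 0, A_y = 913.0 lb, B_y = 1087 lb

Taking moments about A: B_y·18.4 − 2000·10 = 0 → B_y = 20000/18.4 = 1086.96 ≈ 1087 lb.
ΣF_y = 0: A_y + 1086.96 − 2000 = 0 → A_y = 913.0 lb.
ΣF_x = 0: no horizontal applied forces, so A_x = 0.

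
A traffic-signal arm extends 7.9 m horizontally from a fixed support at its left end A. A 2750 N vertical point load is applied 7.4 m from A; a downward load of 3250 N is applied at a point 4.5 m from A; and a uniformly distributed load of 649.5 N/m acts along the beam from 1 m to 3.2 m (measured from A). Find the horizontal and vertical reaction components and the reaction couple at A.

Resultant of the distributed load: 649.5 × 2.2 = 1428.9 N at 2.1 m from A.
ΣF_x = 0: A_x = 0.
ΣF_y = 0: A_y − 2750 − 3250 − 649.5·2.2 = 0 → A_y = 7429 N.
ΣM about A: M_A − 2750·7.4 − 3250·4.5 − (649.5·2.2)·2.1 = 0 → M_A = 37980 N·m.

A_x = 0, A_y = 7429 N, M_A = 37980 N·m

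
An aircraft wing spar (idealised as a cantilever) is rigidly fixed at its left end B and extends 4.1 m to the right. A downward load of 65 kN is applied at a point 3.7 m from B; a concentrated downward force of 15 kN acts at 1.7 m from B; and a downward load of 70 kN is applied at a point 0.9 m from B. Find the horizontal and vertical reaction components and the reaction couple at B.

ΣF_x = 0: B_x = 0.
ΣF_y = 0: B_y − 65 − 15 − 70 = 0 → B_y = 150.0 kN.
ΣM about B: M_B − 65·3.7 − 15·1.7 − 70·0.9 = 0 → M_B = 329.0 kN·m.

B_x = 0, B_y = 150.0 kN, M_B = 329.0 kN·m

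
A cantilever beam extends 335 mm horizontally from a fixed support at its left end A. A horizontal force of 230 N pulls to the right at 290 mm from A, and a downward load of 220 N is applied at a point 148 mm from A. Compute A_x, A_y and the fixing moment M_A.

A_x = -230.0 N, A_y = 220.0 N, M_A = 32560 N·mm

ΣF_x = 0: A_x + 230 = 0 → A_x = -230.0 N.
ΣF_y = 0: A_y − 220 = 0 → A_y = 220.0 N.
ΣM about A: M_A − 220·148 = 0 → M_A = 32560 N·mm.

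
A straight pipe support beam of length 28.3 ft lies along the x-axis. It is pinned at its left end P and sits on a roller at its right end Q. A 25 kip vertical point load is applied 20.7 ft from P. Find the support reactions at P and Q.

Taking moments about P: Q_y·28.3 − 25·20.7 = 0 → Q_y = 517.5/28.3 = 18.2862 ≈ 18.29 kip.
ΣF_y = 0: P_y + 18.2862 − 25 = 0 → P_y = 6.714 kip.
ΣF_x = 0: no horizontal applied forces, so P_x = 0.

P_x = 0, P_y = 6.714 kip, Q_y = 18.29 kip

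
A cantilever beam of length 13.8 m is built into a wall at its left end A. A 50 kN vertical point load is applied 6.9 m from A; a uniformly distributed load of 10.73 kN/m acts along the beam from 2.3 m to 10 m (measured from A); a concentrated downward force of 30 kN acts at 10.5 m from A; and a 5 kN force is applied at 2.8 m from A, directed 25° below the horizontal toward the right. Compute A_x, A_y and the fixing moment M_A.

A_x = -4.532 kN, A_y = 164.7 kN, M_A = 1174 kN·m

Resultant of the distributed load: 10.73 × 7.7 = 82.621 kN at 6.15 m from A.
ΣF_x = 0: A_x + 5·cos25° = 0 → A_x = -4.532 kN.
ΣF_y = 0: A_y − 50 − 10.73·7.7 − 30 − 5·sin25° = 0 → A_y = 164.7 kN.
ΣM about A: M_A − 50·6.9 − (10.73·7.7)·6.15 − 30·10.5 − 5·sin25°·2.8 = 0 → M_A = 1174 kN·m.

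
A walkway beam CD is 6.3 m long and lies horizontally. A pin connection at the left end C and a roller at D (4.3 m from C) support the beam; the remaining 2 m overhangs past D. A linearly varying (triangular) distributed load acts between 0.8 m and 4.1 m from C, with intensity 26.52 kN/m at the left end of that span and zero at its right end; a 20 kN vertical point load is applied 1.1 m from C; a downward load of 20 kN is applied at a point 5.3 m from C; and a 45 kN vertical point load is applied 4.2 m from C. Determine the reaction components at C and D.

Resultant of the triangular load: ½ × 26.52 × 3.3 = 43.758 kN, acting at 1.9 m from C (one-third of the span from the peak).
ΣM about C: D_y·4.3 − (½·26.52·3.3)·1.9 − 20·1.1 − 20·5.3 − 45·4.2 = 0 → D_y = 400.1402/4.3 = 93.0559 ≈ 93.06 kN.
ΣF_y = 0: C_y + 93.0559 − ½·26.52·3.3 − 20 − 20 − 45 = 0 → C_y = 35.70 kN.
ΣF_x = 0: no horizontal applied forces, so C_x = 0.

C_x = 0, C_y = 35.70 kN, D_y = 93.06 kN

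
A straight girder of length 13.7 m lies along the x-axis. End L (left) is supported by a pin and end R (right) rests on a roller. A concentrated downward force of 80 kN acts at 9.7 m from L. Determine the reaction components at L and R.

L_x = 0, L_y = 23.36 kN, R_y = 56.64 kN

Taking moments about L: R_y·13.7 − 80·9.7 = 0 → R_y = 776/13.7 = 56.6423 ≈ 56.64 kN.
ΣF_y = 0: L_y + 56.6423 − 80 = 0 → L_y = 23.36 kN.
ΣF_x = 0: no horizontal applied forces, so L_x = 0.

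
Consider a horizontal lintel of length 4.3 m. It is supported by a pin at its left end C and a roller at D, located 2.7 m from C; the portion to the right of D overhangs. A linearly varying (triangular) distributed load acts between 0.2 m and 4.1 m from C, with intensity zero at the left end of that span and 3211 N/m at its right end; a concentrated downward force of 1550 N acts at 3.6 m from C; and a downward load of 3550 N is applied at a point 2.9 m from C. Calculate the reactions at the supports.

Resultant of the triangular load: ½ × 3211 × 3.9 = 6261.45 N, acting at 2.8 m from C (one-third of the span from the peak).
Moments about C: D_y·2.7 − (½·3211·3.9)·2.8 − 1550·3.6 − 3550·2.9 = 0 → D_y = 33407.06/2.7 = 12373 ≈ 12370 N.
ΣF_y = 0: C_y + 12373 − ½·3211·3.9 − 1550 − 3550 = 0 → C_y = -1012 N.
ΣF_x = 0: no horizontal applied forces, so C_x = 0.

C_x = 0, C_y = -1012 N, D_y = 12370 N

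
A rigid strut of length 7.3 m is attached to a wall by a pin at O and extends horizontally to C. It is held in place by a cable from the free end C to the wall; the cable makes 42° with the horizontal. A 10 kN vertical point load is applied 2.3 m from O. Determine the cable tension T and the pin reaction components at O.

ΣM about O: T·sin42°·7.3 − 10·2.3 = 0 → T = 23/(7.3·0.669131) = 4.70862 ≈ 4.709 kN.
ΣF_x = 0: O_x − T·cos42° = 0 → O_x = 4.70862 × 0.743145 = 3.499 kN.
ΣF_y = 0: O_y + T·sin42° − 10 = 0 → O_y = 10 − 4.70862 × 0.669131 = 6.849 kN.

T = 4.709 kN, O_x = 3.499 kN, O_y = 6.849 kN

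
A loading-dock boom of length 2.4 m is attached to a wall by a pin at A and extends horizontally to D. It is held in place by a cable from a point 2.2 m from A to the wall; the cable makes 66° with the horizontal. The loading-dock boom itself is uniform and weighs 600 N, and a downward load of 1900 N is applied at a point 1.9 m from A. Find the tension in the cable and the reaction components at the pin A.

ΣM about A: T·sin66°·2.2 − 600·1.2 − 1900·1.9 = 0 → T = 4330/(2.2·0.913545) = 2154.44 ≈ 2154 N.
ΣF_x = 0: A_x − T·cos66° = 0 → A_x = 2154.44 × 0.406737 = 876.3 N.
ΣF_y = 0: A_y + T·sin66° − 600 − 1900 = 0 → A_y = 2500 − 2154.44 × 0.913545 = 531.8 N.

T = 2154 N, A_x = 876.3 N, A_y = 531.8 N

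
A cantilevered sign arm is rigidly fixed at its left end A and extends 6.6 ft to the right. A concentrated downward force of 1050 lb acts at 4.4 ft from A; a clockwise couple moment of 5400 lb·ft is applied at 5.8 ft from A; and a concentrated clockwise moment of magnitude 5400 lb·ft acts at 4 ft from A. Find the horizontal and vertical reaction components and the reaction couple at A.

A_x = 0, A_y = 1050 lb, M_A = 15420 lb·ft

ΣF_x = 0: A_x = 0.
ΣF_y = 0: A_y − 1050 = 0 → A_y = 1050 lb.
ΣM about A: M_A − 1050·4.4 − 5400 − 5400 = 0 → M_A = 15420 lb·ft.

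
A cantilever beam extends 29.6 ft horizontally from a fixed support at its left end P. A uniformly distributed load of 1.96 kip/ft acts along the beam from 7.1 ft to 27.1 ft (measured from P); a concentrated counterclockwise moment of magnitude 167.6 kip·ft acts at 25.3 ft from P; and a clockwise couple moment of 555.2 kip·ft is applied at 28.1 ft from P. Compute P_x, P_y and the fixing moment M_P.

Resultant of the distributed load: 1.96 × 20 = 39.2 kip at 17.1 ft from P.
ΣF_x = 0: P_x = 0.
ΣF_y = 0: P_y − 1.96·20 = 0 → P_y = 39.20 kip.
ΣM about P: M_P − (1.96·20)·17.1 + 167.6 − 555.2 = 0 → M_P = 1058 kip·ft.

P_x = 0, P_y = 39.20 kip, M_P = 1058 kip·ft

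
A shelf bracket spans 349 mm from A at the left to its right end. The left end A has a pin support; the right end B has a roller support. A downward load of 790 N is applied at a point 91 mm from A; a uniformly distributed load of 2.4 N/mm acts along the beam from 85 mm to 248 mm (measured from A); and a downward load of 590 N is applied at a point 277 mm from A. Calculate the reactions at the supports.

Resultant of the distributed load: 2.4 × 163 = 391.2 N at 166.5 mm from A.
Moments about A: B_y·349 − 790·91 − (2.4·163)·166.5 − 590·277 = 0 → B_y = 300454.8/349 = 860.902 ≈ 860.9 N.
ΣF_y = 0: A_y + 860.902 − 790 − 2.4·163 − 590 = 0 → A_y = 910.3 N.
ΣF_x = 0: no horizontal applied forces, so A_x = 0.

A_x = 0, A_y = 910.3 N, B_y = 860.9 N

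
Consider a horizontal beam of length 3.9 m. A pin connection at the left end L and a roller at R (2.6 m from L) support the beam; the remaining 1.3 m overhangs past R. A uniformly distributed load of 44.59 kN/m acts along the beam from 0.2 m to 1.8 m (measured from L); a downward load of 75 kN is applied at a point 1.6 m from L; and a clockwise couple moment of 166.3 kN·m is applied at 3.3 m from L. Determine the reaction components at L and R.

L_x = 0, L_y = 8.789 kN, R_y = 137.6 kN

Resultant of the distributed load: 44.59 × 1.6 = 71.344 kN at 1 m from L.
ΣM about L: R_y·2.6 − (44.59·1.6)·1 − 75·1.6 − 166.3 = 0 → R_y = 357.644/2.6 = 137.555 ≈ 137.6 kN.
ΣF_y = 0: L_y + 137.555 − 44.59·1.6 − 75 = 0 → L_y = 8.789 kN.
ΣF_x = 0: no horizontal applied forces, so L_x = 0.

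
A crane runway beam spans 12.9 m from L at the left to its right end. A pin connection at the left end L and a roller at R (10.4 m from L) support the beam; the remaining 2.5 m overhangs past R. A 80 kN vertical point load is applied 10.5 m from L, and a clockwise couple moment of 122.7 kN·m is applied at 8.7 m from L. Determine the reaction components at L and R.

L_x = 0, L_y = -12.57 kN, R_y = 92.57 kN

Taking moments about L: R_y·10.4 − 80·10.5 − 122.7 = 0 → R_y = 962.7/10.4 = 92.5673 ≈ 92.57 kN.
ΣF_y = 0: L_y + 92.5673 − 80 = 0 → L_y = -12.57 kN.
ΣF_x = 0: no horizontal applied forces, so L_x = 0.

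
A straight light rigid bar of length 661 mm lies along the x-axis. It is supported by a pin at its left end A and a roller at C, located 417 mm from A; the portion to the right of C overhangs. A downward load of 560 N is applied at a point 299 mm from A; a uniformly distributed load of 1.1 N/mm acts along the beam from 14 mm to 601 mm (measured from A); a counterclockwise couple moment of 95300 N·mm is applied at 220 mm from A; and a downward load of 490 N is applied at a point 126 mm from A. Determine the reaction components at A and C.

A_x = 0, A_y = 898.5 N, C_y = 797.2 N

Resultant of the distributed load: 1.1 × 587 = 645.7 N at 307.5 mm from A.
Taking moments about A: C_y·417 − 560·299 − (1.1·587)·307.5 + 95300 − 490·126 = 0 → C_y = 332432.75/417 = 797.201 ≈ 797.2 N.
ΣF_y = 0: A_y + 797.201 − 560 − 1.1·587 − 490 = 0 → A_y = 898.5 N.
ΣF_x = 0: no horizontal applied forces, so A_x = 0.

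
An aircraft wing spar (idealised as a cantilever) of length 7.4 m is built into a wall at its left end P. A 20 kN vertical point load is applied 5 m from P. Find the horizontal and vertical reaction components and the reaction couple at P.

ΣF_x = 0: P_x = 0.
ΣF_y = 0: P_y − 20 = 0 → P_y = 20.00 kN.
ΣM about P: M_P − 20·5 = 0 → M_P = 100.0 kN·m.

P_x = 0, P_y = 20.00 kN, M_P = 100.0 kN·m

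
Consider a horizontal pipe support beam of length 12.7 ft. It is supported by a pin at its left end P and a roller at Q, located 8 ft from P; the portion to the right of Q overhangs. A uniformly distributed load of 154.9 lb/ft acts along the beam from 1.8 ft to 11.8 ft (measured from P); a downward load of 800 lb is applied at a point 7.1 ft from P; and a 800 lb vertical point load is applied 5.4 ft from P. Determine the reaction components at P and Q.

Resultant of the distributed load: 154.9 × 10 = 1549 lb at 6.8 ft from P.
Taking moments about P: Q_y·8 − (154.9·10)·6.8 − 800·7.1 − 800·5.4 = 0 → Q_y = 20533.2/8 = 2566.65 ≈ 2567 lb.
ΣF_y = 0: P_y + 2566.65 − 154.9·10 − 800 − 800 = 0 → P_y = 582.3 lb.
ΣF_x = 0: no horizontal applied forces, so P_x = 0.

P_x = 0, P_y = 582.3 lb, Q_y = 2567 lb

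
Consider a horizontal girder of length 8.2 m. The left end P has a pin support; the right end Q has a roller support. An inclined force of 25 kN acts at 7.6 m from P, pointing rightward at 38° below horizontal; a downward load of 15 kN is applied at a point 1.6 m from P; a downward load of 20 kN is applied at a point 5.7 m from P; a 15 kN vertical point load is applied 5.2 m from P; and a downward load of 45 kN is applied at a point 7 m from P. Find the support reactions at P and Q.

P_x = -19.70 kN, P_y = 31.37 kN, Q_y = 79.02 kN

Taking moments about P: Q_y·8.2 − 25·sin38°·7.6 − 15·1.6 − 20·5.7 − 15·5.2 − 45·7 = 0 → Q_y = 647.976/8.2 = 79.0215 ≈ 79.02 kN.
ΣF_y = 0: P_y + 79.0215 − 25·sin38° − 15 − 20 − 15 − 45 = 0 → P_y = 31.37 kN.
ΣF_x = 0: P_x + 25·cos38° = 0 → P_x = -19.70 kN.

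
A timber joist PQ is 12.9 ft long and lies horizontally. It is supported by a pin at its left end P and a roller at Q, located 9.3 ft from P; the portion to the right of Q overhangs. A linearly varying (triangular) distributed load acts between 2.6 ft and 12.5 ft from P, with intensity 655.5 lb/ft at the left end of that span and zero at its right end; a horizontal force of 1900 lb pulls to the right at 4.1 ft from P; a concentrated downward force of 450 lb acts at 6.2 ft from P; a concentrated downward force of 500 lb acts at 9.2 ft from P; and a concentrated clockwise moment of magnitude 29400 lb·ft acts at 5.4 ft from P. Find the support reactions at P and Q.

P_x = -1900 lb, P_y = -1820 lb, Q_y = 6014 lb

Resultant of the triangular load: ½ × 655.5 × 9.9 = 3244.725 lb, acting at 5.9 ft from P (one-third of the span from the peak).
ΣM about P: Q_y·9.3 − (½·655.5·9.9)·5.9 − 450·6.2 − 500·9.2 − 29400 = 0 → Q_y = 55933.8775/9.3 = 6014.4 ≈ 6014 lb.
ΣF_y = 0: P_y + 6014.4 − ½·655.5·9.9 − 450 − 500 = 0 → P_y = -1820 lb.
ΣF_x = 0: P_x + 1900 = 0 → P_x = -1900 lb.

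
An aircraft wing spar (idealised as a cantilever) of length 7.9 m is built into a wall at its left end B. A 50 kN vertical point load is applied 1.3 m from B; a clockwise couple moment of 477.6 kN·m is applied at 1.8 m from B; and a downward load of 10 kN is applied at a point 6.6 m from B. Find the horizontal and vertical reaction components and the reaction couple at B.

ΣF_x = 0: B_x = 0.
ΣF_y = 0: B_y − 50 − 10 = 0 → B_y = 60.00 kN.
ΣM about B: M_B − 50·1.3 − 477.6 − 10·6.6 = 0 → M_B = 608.6 kN·m.

B_x = 0, B_y = 60.00 kN, M_B = 608.6 kN·m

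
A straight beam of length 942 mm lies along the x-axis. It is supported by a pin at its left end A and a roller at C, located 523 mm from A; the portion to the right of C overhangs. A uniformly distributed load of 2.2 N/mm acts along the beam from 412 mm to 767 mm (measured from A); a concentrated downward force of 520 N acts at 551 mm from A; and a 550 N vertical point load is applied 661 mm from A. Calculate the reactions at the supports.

A_x = 0, A_y = -272.3 N, C_y = 2123 N

Resultant of the distributed load: 2.2 × 355 = 781 N at 589.5 mm from A.
Taking moments about A: C_y·523 − (2.2·355)·589.5 − 520·551 − 550·661 = 0 → C_y = 1110469.5/523 = 2123.27 ≈ 2123 N.
ΣF_y = 0: A_y + 2123.27 − 2.2·355 − 520 − 550 = 0 → A_y = -272.3 N.
ΣF_x = 0: no horizontal applied forces, so A_x = 0.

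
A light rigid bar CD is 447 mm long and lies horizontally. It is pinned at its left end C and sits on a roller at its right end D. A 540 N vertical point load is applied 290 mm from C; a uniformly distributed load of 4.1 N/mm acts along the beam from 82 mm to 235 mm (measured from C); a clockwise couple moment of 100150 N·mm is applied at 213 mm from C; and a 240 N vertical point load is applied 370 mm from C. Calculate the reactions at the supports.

C_x = 0, C_y = 411.8 N, D_y = 995.5 N

Resultant of the distributed load: 4.1 × 153 = 627.3 N at 158.5 mm from C.
ΣM about C: D_y·447 − 540·290 − (4.1·153)·158.5 − 100150 − 240·370 = 0 → D_y = 444977.05/447 = 995.474 ≈ 995.5 N.
ΣF_y = 0: C_y + 995.474 − 540 − 4.1·153 − 240 = 0 → C_y = 411.8 N.
ΣF_x = 0: no horizontal applied forces, so C_x = 0.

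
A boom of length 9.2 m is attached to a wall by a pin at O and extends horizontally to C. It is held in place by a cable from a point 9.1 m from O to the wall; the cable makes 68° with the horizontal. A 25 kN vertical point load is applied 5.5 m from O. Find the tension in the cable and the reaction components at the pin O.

T = 16.30 kN, O_x = 6.105 kN, O_y = 9.890 kN

ΣM about O: T·sin68°·9.1 − 25·5.5 = 0 → T = 137.5/(9.1·0.927184) = 16.2965 ≈ 16.30 kN.
ΣF_x = 0: O_x − T·cos68° = 0 → O_x = 16.2965 × 0.374607 = 6.105 kN.
ΣF_y = 0: O_y + T·sin68° − 25 = 0 → O_y = 25 − 16.2965 × 0.927184 = 9.890 kN.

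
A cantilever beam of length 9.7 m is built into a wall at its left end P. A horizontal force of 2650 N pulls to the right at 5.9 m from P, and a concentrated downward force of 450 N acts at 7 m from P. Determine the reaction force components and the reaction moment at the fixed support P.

P_x = -2650 N, P_y = 450.0 N, M_P = 3150 N·m

ΣF_x = 0: P_x + 2650 = 0 → P_x = -2650 N.
ΣF_y = 0: P_y − 450 = 0 → P_y = 450.0 N.
ΣM about P: M_P − 450·7 = 0 → M_P = 3150 N·m.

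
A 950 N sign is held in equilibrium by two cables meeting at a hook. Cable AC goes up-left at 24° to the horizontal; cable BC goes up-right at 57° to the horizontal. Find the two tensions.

T_AC = 523.9 N, T_BC = 878.7 N

ΣF_x = 0: −T_AC·cos24° + T_BC·cos57° = 0 → T_BC = 1.67734·T_AC.
ΣF_y = 0: T_AC·sin24° + T_BC·sin57° = 950.
Substitute: T_AC·(0.406737 + 1.67734·0.838671) = 950 → T_AC = 523.857 ≈ 523.9 N.
Then T_BC = 1.67734 × 523.857 = 878.7 N.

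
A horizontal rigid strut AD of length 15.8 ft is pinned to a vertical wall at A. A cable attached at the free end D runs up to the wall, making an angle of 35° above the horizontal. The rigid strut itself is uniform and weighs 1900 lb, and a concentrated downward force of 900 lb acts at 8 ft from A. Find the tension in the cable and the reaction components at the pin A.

T = 2451 lb, A_x = 2008 lb, A_y = 1394 lb

ΣM about A: T·sin35°·15.8 − 1900·7.9 − 900·8 = 0 → T = 22210/(15.8·0.573576) = 2450.76 ≈ 2451 lb.
ΣF_x = 0: A_x − T·cos35° = 0 → A_x = 2450.76 × 0.819152 = 2008 lb.
ΣF_y = 0: A_y + T·sin35° − 1900 − 900 = 0 → A_y = 2800 − 2450.76 × 0.573576 = 1394 lb.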